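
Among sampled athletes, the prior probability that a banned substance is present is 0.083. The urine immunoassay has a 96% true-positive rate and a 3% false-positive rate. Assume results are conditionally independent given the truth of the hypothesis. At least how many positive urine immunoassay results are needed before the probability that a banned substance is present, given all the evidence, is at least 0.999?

3

Prior odds = 0.083/0.917 = 83/917.
Likelihood ratio of a positive result = 0.96/0.03 = 32.
Target odds: 0.999 ÷ 0.001 = 999.
Need (83/917) × 32ⁿ ≥ 999, i.e. 32ⁿ ≥ 916083/83.
32² = 1024 falls short of 916083/83 but 32³ = 32768 reaches it, so n = 3.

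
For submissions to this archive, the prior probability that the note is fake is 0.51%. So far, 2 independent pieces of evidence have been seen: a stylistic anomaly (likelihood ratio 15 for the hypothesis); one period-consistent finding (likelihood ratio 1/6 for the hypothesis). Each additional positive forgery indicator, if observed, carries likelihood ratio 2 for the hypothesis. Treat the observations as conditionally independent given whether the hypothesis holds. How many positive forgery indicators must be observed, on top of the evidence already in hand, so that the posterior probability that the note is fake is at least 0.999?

Prior odds = 0.0051/0.9949 = 51/9949.
Combined Bayes factor of the evidence already in hand = 15 × (1/6) = 2.5.
Odds after that evidence = (51/9949) × 2.5 = 255/19898.
Target odds = 0.999/0.001 = 999.
Need 2ⁿ ≥ 999 ÷ (255/19898) = 6626034/85.
2¹⁶ = 65536 falls short of 6626034/85 but 2¹⁷ = 131072 reaches it, so n = 17.

17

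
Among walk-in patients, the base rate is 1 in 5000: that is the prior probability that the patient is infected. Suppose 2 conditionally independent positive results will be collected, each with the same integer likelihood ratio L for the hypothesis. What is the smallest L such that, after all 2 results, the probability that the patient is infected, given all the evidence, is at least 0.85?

169

Prior odds = 0.0002/0.9998 = 1/4999.
Target odds = 0.85/0.15 = 17/3.
Need L² ≥ 17/3 ÷ (1/4999) = 84983/3.
168² = 28224 < 84983/3 ≤ 28561 = 169², so L = 169.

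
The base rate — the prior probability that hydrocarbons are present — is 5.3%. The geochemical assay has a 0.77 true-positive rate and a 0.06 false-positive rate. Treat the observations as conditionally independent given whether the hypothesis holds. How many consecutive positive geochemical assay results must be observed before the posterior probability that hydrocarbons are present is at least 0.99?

Prior odds: 0.053 ÷ 0.947 = 53/947.
Likelihood ratio of a positive result = 0.77/0.06 = 77/6.
Target posterior odds = 0.99/0.01 = 99.
Require (77/6)ⁿ ≥ 99 ÷ (53/947) = 93753/53.
(77/6)² = 5929/36 falls short of 93753/53 but (77/6)³ = 456533/216 reaches it, so n = 3.

3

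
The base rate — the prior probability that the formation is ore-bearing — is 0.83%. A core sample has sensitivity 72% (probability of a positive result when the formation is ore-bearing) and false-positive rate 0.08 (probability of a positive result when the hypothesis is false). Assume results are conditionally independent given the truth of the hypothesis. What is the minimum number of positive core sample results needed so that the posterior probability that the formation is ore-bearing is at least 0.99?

5

Prior odds: 0.0083 ÷ 0.9917 = 83/9917.
Likelihood ratio of a positive result = 0.72/0.08 = 9.
Target odds: 0.99 ÷ 0.01 = 99.
Require 9ⁿ ≥ 99 ÷ (83/9917) = 981783/83.
9⁴ = 6561 falls short of 981783/83 but 9⁵ = 59049 reaches it, so n = 5.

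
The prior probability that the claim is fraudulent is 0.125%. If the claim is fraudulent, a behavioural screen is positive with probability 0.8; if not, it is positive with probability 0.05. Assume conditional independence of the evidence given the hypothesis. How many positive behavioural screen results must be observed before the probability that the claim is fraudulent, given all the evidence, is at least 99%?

Prior odds = 0.00125/0.99875 = 1/799.
Likelihood ratio of a positive = 0.8/0.05 = 16.
Target posterior odds = 0.99/0.01 = 99.
Require 16ⁿ ≥ 99 ÷ (1/799) = 79101.
16⁴ = 65536 falls short of 79101 but 16⁵ = 1048576 reaches it, so n = 5.

5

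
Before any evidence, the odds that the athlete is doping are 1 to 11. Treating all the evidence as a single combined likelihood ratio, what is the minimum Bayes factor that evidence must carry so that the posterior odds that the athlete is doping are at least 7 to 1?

Prior odds = 1/11.
Target odds = 7.
Required Bayes factor = 7 ÷ (1/11) = 77.

77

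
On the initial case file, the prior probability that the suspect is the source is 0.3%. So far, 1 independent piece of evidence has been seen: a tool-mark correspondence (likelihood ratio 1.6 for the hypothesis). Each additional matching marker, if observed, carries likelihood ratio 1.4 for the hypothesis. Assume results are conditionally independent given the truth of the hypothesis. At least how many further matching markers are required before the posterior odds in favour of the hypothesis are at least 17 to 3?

Prior odds = 0.003/0.997 = 3/997.
Bayes factor of the evidence already in hand = 1.6.
Odds after that evidence = (3/997) × 1.6 = 24/4985.
Target odds = 17/3.
Need 1.4ⁿ ≥ 17/3 ÷ (24/4985) = 84745/72.
1.4²¹ ≈1171.36 falls short of 84745/72 but 1.4²² ≈1639.9 reaches it, so n = 22.

22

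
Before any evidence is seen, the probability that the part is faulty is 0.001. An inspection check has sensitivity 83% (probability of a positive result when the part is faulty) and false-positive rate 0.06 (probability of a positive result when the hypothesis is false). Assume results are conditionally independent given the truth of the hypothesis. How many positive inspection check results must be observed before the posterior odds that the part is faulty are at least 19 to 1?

4

Prior odds: 0.001 ÷ 0.999 = 1/999.
Likelihood ratio of a positive result = 0.83/0.06 = 83/6.
Target odds = 19.
Need (1/999) × (83/6)ⁿ ≥ 19, i.e. (83/6)ⁿ ≥ 18981.
(83/6)³ = 571787/216 falls short of 18981 but (83/6)⁴ = 47458321/1296 reaches it, so n = 4.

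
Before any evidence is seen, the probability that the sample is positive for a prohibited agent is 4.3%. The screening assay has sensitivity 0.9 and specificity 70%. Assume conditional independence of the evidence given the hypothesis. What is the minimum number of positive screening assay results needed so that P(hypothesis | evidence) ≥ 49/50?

7

Prior odds: 0.043 ÷ 0.957 = 43/957.
False-positive rate = 1 − 0.7 = 0.3; likelihood ratio of a positive = 0.9/0.3 = 3.
Target odds: 0.98 ÷ 0.02 = 49.
Need (43/957) × 3ⁿ ≥ 49, i.e. 3ⁿ ≥ 46893/43.
3⁶ = 729 falls short of 46893/43 but 3⁷ = 2187 reaches it, so n = 7.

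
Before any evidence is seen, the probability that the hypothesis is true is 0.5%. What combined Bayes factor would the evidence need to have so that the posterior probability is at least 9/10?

Prior odds = 0.005/0.995 = 1/199.
Target odds = 0.9/0.1 = 9.
Required Bayes factor = 9 ÷ (1/199) = 1791.

1791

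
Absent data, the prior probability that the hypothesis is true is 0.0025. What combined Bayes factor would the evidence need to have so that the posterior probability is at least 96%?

9576

Prior odds = 0.0025/0.9975 = 1/399.
Target odds = 0.96/0.04 = 24.
Required Bayes factor = 24 ÷ (1/399) = 9576.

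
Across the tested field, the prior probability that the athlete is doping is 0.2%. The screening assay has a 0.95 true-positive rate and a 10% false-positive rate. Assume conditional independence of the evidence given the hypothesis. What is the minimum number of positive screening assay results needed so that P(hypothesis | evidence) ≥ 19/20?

Prior odds: 0.002 ÷ 0.998 = 1/499.
Likelihood ratio of a positive result = 0.95/0.1 = 9.5.
Target posterior odds = 0.95/0.05 = 19.
Need (1/499) × 9.5ⁿ ≥ 19, i.e. 9.5ⁿ ≥ 9481.
9.5⁴ = 8145.0625 falls short of 9481 but 9.5⁵ = 77378.09375 reaches it, so n = 5.

5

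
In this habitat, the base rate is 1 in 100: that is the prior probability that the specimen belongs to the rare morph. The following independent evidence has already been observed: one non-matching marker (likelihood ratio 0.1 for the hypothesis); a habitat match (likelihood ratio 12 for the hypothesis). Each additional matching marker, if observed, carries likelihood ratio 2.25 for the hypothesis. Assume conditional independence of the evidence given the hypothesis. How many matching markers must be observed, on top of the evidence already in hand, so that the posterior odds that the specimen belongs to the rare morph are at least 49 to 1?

Prior odds = 0.01/0.99 = 1/99.
Combined Bayes factor of the evidence already in hand = 0.1 × 12 = 1.2.
Odds after that evidence = (1/99) × 1.2 = 2/165.
Target odds = 49.
Need 2.25ⁿ ≥ 49 ÷ (2/165) = 4042.5.
2.25¹⁰ ≈3325.26 falls short of 4042.5 but 2.25¹¹ ≈7481.83 reaches it, so n = 11.

11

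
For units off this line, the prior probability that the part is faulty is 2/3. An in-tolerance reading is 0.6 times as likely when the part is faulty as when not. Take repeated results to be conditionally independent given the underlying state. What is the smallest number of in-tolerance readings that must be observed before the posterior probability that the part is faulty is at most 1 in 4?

4

Prior odds = (2/3)/(1/3) = 2.
Likelihood ratio per in-tolerance reading = 0.6.
Target posterior odds = 0.25/0.75 = 1/3.
Need 2 × 0.6ⁿ ≤ 1/3, i.e. 0.6ⁿ ≤ 1/6.
0.6³ = 0.216 is still above 1/6 but 0.6⁴ = 0.1296 is at or below it, so n = 4.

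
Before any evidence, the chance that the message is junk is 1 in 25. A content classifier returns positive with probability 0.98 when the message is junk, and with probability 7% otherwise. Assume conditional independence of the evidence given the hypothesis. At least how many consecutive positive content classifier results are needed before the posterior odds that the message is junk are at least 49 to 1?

3

Prior odds = 0.04/0.96 = 1/24.
Likelihood ratio of a positive result = 0.98/0.07 = 14.
Target odds = 49.
Need (1/24) × 14ⁿ ≥ 49, i.e. 14ⁿ ≥ 1176.
14² = 196 falls short of 1176 but 14³ = 2744 reaches it, so n = 3.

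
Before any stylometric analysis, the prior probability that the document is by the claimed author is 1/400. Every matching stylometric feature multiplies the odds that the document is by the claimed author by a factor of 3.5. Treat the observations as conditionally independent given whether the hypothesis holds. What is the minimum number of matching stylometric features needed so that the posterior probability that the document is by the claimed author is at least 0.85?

Prior odds = 0.0025/0.9975 = 1/399.
Likelihood ratio per matching stylometric feature = 3.5.
Target odds: 0.85 ÷ 0.15 = 17/3.
Need (1/399) × 3.5ⁿ ≥ 17/3, i.e. 3.5ⁿ ≥ 2261.
3.5⁶ = 1838.265625 falls short of 2261 but 3.5⁷ = 823543/128 reaches it, so n = 7.

7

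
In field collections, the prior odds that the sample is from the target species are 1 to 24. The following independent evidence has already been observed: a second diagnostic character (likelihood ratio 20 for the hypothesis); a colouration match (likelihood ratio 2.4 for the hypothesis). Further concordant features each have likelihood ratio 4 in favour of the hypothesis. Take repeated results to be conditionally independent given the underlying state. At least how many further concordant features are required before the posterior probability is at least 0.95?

2

Prior odds = 1/24.
Combined Bayes factor of the evidence already in hand = 20 × 2.4 = 48.
Odds after that evidence = (1/24) × 48 = 2.
Target odds = 0.95/0.05 = 19.
Need 4ⁿ ≥ 19 ÷ 2 = 9.5.
4¹ = 4 falls short of 9.5 but 4² = 16 reaches it, so n = 2.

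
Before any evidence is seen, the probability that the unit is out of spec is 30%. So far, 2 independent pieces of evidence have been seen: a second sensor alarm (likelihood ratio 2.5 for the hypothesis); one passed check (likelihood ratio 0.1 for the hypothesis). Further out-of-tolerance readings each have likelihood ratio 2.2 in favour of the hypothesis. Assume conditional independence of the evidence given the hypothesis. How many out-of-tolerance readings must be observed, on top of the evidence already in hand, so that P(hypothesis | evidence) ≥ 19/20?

7

Prior odds = 0.3/0.7 = 3/7.
Combined Bayes factor of the evidence already in hand = 2.5 × 0.1 = 0.25.
Odds after that evidence = (3/7) × 0.25 = 3/28.
Target odds = 0.95/0.05 = 19.
Need 2.2ⁿ ≥ 19 ÷ (3/28) = 532/3.
2.2⁶ = 1771561/15625 falls short of 532/3 but 2.2⁷ = 19487171/78125 reaches it, so n = 7.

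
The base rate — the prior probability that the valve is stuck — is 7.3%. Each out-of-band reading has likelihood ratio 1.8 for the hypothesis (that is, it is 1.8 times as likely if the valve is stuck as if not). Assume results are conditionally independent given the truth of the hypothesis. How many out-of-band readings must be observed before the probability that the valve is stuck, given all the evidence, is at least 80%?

7

Prior odds = 0.073/0.927 = 73/927.
Likelihood ratio per out-of-band reading = 1.8.
Target odds: 0.8 ÷ 0.2 = 4.
Require 1.8ⁿ ≥ 4 ÷ (73/927) = 3708/73.
1.8⁶ = 531441/15625 falls short of 3708/73 but 1.8⁷ = 4782969/78125 reaches it, so n = 7.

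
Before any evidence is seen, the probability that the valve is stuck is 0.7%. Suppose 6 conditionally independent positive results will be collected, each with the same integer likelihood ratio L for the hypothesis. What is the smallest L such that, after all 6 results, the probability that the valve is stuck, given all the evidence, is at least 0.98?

Prior odds = 0.007/0.993 = 7/993.
Target odds = 0.98/0.02 = 49.
Need L⁶ ≥ 49 ÷ (7/993) = 6951.
4⁶ = 4096 < 6951 ≤ 15625 = 5⁶, so L = 5.

5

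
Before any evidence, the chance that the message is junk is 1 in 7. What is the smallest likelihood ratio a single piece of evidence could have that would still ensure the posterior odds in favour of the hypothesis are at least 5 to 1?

30

Prior odds = (1/7)/(6/7) = 1/6.
Target odds = 5.
Required Bayes factor = 5 ÷ (1/6) = 30.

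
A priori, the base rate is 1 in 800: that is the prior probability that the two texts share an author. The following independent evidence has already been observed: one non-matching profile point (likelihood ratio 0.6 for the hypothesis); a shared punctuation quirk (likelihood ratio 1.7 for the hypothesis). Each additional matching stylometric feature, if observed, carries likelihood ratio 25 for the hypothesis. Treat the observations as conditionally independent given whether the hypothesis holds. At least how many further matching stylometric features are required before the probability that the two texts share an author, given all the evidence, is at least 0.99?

4

Prior odds = 0.00125/0.99875 = 1/799.
Combined Bayes factor of the evidence already in hand = 0.6 × 1.7 = 1.02.
Odds after that evidence = (1/799) × 1.02 = 3/2350.
Target odds = 0.99/0.01 = 99.
Need 25ⁿ ≥ 99 ÷ (3/2350) = 77550.
25³ = 15625 falls short of 77550 but 25⁴ = 390625 reaches it, so n = 4.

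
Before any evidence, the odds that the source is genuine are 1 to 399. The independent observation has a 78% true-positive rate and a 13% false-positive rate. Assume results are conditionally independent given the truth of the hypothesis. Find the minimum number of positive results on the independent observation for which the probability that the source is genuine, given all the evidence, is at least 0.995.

7

Prior odds = 1/399.
Likelihood ratio of a positive result = 0.78/0.13 = 6.
Target odds: 0.995 ÷ 0.005 = 199.
Need (1/399) × 6ⁿ ≥ 199, i.e. 6ⁿ ≥ 79401.
6⁶ = 46656 falls short of 79401 but 6⁷ = 279936 reaches it, so n = 7.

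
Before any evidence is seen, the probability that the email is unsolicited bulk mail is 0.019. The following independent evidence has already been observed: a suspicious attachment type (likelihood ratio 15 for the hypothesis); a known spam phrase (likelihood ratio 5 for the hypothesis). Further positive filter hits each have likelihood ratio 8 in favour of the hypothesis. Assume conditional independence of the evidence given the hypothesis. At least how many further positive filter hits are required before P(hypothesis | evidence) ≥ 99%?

3

Prior odds = 0.019/0.981 = 19/981.
Combined Bayes factor of the evidence already in hand = 15 × 5 = 75.
Odds after that evidence = (19/981) × 75 = 475/327.
Target odds = 0.99/0.01 = 99.
Need 8ⁿ ≥ 99 ÷ (475/327) = 32373/475.
8² = 64 falls short of 32373/475 but 8³ = 512 reaches it, so n = 3.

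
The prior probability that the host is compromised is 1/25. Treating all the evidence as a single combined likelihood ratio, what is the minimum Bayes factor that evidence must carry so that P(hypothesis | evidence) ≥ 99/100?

2376

Prior odds = 0.04/0.96 = 1/24.
Target odds = 0.99/0.01 = 99.
Required Bayes factor = 99 ÷ (1/24) = 2376.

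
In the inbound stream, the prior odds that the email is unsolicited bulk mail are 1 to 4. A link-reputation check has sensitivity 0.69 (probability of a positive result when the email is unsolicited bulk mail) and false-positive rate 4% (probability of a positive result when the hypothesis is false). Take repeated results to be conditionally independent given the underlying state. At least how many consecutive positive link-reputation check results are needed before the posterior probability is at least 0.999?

3

Prior odds = 0.25.
Likelihood ratio of a positive result = 0.69/0.04 = 17.25.
Target posterior odds = 0.999/0.001 = 999.
Require 17.25ⁿ ≥ 999 ÷ 0.25 = 3996.
17.25² = 297.5625 falls short of 3996 but 17.25³ = 5132.953125 reaches it, so n = 3.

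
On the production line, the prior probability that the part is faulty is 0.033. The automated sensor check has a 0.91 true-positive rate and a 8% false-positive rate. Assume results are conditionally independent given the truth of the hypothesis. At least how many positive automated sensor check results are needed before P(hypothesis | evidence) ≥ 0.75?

Prior odds: 0.033 ÷ 0.967 = 33/967.
Likelihood ratio of a positive result = 0.91/0.08 = 11.375.
Target odds: 0.75 ÷ 0.25 = 3.
Require 11.375ⁿ ≥ 3 ÷ (33/967) = 967/11.
11.375¹ = 11.375 falls short of 967/11 but 11.375² = 129.390625 reaches it, so n = 2.

2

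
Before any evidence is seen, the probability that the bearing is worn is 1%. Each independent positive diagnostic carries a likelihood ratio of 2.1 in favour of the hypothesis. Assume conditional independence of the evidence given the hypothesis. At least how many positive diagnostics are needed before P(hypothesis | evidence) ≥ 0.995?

14

Prior odds = 0.01/0.99 = 1/99.
Likelihood ratio per positive diagnostic = 2.1.
Target odds: 0.995 ÷ 0.005 = 199.
Need (1/99) × 2.1ⁿ ≥ 199, i.e. 2.1ⁿ ≥ 19701.
2.1¹³ ≈15447.2 falls short of 19701 but 2.1¹⁴ ≈32439.2 reaches it, so n = 14.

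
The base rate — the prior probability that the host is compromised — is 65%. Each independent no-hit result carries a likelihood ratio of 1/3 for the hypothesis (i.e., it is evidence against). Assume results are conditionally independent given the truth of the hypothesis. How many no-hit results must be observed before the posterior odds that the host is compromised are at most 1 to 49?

Prior odds = 0.65/0.35 = 13/7.
Likelihood ratio per no-hit result = 1/3.
Target odds = 1/49.
Need (13/7) × (1/3)ⁿ ≤ 1/49, i.e. (1/3)ⁿ ≤ 1/91.
(1/3)⁴ = 1/81 is still above 1/91 but (1/3)⁵ = 1/243 is at or below it, so n = 5.

5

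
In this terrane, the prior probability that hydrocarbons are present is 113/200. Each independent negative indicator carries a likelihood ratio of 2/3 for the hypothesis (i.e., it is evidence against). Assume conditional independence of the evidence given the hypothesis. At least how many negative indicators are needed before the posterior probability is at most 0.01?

12

Prior odds = 0.565/0.435 = 113/87.
Likelihood ratio per negative indicator = 2/3.
Target odds: 0.01 ÷ 0.99 = 1/99.
Need (113/87) × (2/3)ⁿ ≤ 1/99, i.e. (2/3)ⁿ ≤ 29/3729.
(2/3)¹¹ = 2048/177147 is still above 29/3729 but (2/3)¹² = 4096/531441 is at or below it, so n = 12.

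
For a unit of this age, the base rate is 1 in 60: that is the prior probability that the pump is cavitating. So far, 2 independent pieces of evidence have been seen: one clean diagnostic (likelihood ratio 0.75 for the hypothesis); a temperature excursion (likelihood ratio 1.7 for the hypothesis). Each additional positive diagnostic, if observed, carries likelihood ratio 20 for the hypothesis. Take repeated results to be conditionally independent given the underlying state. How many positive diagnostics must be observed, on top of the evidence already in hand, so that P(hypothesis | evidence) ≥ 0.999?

Prior odds = (1/60)/(59/60) = 1/59.
Combined Bayes factor of the evidence already in hand = 0.75 × 1.7 = 1.275.
Odds after that evidence = (1/59) × 1.275 = 51/2360.
Target odds = 0.999/0.001 = 999.
Need 20ⁿ ≥ 999 ÷ (51/2360) = 785880/17.
20³ = 8000 falls short of 785880/17 but 20⁴ = 160000 reaches it, so n = 4.

4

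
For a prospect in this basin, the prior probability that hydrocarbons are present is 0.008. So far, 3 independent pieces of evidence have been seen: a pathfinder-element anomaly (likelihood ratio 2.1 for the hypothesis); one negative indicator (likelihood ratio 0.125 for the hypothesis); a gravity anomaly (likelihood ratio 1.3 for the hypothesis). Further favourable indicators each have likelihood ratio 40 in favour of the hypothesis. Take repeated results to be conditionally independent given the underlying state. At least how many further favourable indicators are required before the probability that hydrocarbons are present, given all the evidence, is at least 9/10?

Prior odds = 0.008/0.992 = 1/124.
Combined Bayes factor of the evidence already in hand = 2.1 × 0.125 × 1.3 = 0.34125.
Odds after that evidence = (1/124) × 0.34125 = 273/99200.
Target odds = 0.9/0.1 = 9.
Need 40ⁿ ≥ 9 ÷ (273/99200) = 297600/91.
40² = 1600 falls short of 297600/91 but 40³ = 64000 reaches it, so n = 3.

3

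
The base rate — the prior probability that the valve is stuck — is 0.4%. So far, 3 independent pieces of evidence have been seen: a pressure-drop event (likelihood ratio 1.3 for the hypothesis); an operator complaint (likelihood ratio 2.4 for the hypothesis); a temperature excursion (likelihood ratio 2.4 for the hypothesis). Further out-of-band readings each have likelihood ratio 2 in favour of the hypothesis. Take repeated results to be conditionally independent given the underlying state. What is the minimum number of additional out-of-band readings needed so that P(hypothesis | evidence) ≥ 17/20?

Prior odds = 0.004/0.996 = 1/249.
Combined Bayes factor of the evidence already in hand = 1.3 × 2.4 × 2.4 = 7.488.
Odds after that evidence = (1/249) × 7.488 = 312/10375.
Target odds = 0.85/0.15 = 17/3.
Need 2ⁿ ≥ 17/3 ÷ (312/10375) = 176375/936.
2⁷ = 128 falls short of 176375/936 but 2⁸ = 256 reaches it, so n = 8.

8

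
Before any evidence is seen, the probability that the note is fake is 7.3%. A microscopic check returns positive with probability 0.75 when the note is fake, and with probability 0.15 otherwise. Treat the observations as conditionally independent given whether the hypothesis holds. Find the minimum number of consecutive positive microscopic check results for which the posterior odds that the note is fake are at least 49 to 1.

4

Prior odds = 0.073/0.927 = 73/927.
Likelihood ratio of a positive result = 0.75/0.15 = 5.
Target odds = 49.
Need (73/927) × 5ⁿ ≥ 49, i.e. 5ⁿ ≥ 45423/73.
5³ = 125 falls short of 45423/73 but 5⁴ = 625 reaches it, so n = 4.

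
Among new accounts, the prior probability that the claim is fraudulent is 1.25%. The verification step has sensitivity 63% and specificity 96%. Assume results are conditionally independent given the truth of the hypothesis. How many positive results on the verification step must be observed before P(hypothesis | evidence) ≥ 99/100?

Prior odds = 0.0125/0.9875 = 1/79.
False-positive rate = 1 − 0.96 = 0.04; likelihood ratio of a positive = 0.63/0.04 = 15.75.
Target posterior odds = 0.99/0.01 = 99.
Require 15.75ⁿ ≥ 99 ÷ (1/79) = 7821.
15.75³ = 3906.984375 falls short of 7821 but 15.75⁴ = 15752961/256 reaches it, so n = 4.

4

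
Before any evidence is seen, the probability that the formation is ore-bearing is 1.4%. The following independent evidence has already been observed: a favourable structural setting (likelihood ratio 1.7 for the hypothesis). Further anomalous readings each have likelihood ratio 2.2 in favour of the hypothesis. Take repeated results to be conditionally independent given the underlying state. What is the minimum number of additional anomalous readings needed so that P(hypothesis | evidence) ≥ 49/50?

Prior odds = 0.014/0.986 = 7/493.
Bayes factor of the evidence already in hand = 1.7.
Odds after that evidence = (7/493) × 1.7 = 7/290.
Target odds = 0.98/0.02 = 49.
Need 2.2ⁿ ≥ 49 ÷ (7/290) = 2030.
2.2⁹ ≈1207.27 falls short of 2030 but 2.2¹⁰ ≈2655.99 reaches it, so n = 10.

10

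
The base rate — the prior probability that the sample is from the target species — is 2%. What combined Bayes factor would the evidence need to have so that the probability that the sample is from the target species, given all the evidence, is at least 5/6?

Prior odds = 0.02/0.98 = 1/49.
Target odds = (5/6)/(1/6) = 5.
Required Bayes factor = 5 ÷ (1/49) = 245.

245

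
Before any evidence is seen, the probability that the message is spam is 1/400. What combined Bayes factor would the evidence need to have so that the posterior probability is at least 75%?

1197

Prior odds = 0.0025/0.9975 = 1/399.
Target odds = 0.75/0.25 = 3.
Required Bayes factor = 3 ÷ (1/399) = 1197.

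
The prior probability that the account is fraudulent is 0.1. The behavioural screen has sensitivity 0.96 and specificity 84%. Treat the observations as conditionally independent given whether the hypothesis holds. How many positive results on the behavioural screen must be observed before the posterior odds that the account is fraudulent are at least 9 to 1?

Prior odds = 0.1/0.9 = 1/9.
False-positive rate = 1 − 0.84 = 0.16; likelihood ratio of a positive = 0.96/0.16 = 6.
Target odds = 9.
Need (1/9) × 6ⁿ ≥ 9, i.e. 6ⁿ ≥ 81.
6² = 36 falls short of 81 but 6³ = 216 reaches it, so n = 3.

3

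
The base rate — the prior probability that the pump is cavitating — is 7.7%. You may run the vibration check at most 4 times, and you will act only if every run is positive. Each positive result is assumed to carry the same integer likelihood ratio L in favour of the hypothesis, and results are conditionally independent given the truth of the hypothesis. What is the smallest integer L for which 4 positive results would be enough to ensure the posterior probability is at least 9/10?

4

Prior odds = 0.077/0.923 = 77/923.
Target odds = 0.9/0.1 = 9.
Need L⁴ ≥ 9 ÷ (77/923) = 8307/77.
3⁴ = 81 < 8307/77 ≤ 256 = 4⁴, so L = 4.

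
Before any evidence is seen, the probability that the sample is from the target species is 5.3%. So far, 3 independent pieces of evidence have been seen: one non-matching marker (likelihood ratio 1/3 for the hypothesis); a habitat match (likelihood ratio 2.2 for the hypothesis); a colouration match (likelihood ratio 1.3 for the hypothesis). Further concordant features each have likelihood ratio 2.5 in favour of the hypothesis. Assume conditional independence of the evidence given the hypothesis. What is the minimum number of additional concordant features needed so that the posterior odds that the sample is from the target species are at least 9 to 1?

Prior odds = 0.053/0.947 = 53/947.
Combined Bayes factor of the evidence already in hand = (1/3) × 2.2 × 1.3 = 143/150.
Odds after that evidence = (53/947) × 143/150 = 7579/142050.
Target odds = 9.
Need 2.5ⁿ ≥ 9 ÷ (7579/142050) = 1278450/7579.
2.5⁵ = 97.65625 falls short of 1278450/7579 but 2.5⁶ = 244.140625 reaches it, so n = 6.

6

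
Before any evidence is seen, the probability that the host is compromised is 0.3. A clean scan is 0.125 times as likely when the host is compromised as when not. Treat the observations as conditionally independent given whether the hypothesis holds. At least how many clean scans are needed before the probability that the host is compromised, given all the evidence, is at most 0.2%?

Prior odds: 0.3 ÷ 0.7 = 3/7.
Likelihood ratio per clean scan = 0.125.
Target odds: 0.002 ÷ 0.998 = 1/499.
Need (3/7) × 0.125ⁿ ≤ 1/499, i.e. 0.125ⁿ ≤ 7/1497.
0.125² = 0.015625 is still above 7/1497 but 0.125³ = 0.001953125 is at or below it, so n = 3.

3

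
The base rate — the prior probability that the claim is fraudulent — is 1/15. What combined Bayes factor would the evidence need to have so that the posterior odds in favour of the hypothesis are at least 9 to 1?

Prior odds = (1/15)/(14/15) = 1/14.
Target odds = 9.
Required Bayes factor = 9 ÷ (1/14) = 126.

126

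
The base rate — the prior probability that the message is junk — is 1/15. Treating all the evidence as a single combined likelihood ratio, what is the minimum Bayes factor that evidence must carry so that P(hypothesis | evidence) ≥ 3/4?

42

Prior odds = (1/15)/(14/15) = 1/14.
Target odds = 0.75/0.25 = 3.
Required Bayes factor = 3 ÷ (1/14) = 42.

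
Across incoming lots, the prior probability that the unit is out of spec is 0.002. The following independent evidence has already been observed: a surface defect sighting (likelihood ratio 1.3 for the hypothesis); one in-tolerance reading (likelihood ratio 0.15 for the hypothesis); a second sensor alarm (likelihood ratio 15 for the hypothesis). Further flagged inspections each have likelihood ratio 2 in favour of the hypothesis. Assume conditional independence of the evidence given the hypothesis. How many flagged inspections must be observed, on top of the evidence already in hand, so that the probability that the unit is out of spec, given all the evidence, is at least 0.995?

Prior odds = 0.002/0.998 = 1/499.
Combined Bayes factor of the evidence already in hand = 1.3 × 0.15 × 15 = 2.925.
Odds after that evidence = (1/499) × 2.925 = 117/19960.
Target odds = 0.995/0.005 = 199.
Need 2ⁿ ≥ 199 ÷ (117/19960) = 3972040/117.
2¹⁵ = 32768 falls short of 3972040/117 but 2¹⁶ = 65536 reaches it, so n = 16.

16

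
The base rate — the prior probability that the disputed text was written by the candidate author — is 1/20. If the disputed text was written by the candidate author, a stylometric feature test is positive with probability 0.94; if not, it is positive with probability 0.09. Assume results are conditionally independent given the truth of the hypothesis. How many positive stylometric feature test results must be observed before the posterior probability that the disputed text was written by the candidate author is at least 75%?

Prior odds: 0.05 ÷ 0.95 = 1/19.
Likelihood ratio of a positive = 0.94/0.09 = 94/9.
Target posterior odds = 0.75/0.25 = 3.
Require (94/9)ⁿ ≥ 3 ÷ (1/19) = 57.
(94/9)¹ = 94/9 falls short of 57 but (94/9)² = 8836/81 reaches it, so n = 2.

2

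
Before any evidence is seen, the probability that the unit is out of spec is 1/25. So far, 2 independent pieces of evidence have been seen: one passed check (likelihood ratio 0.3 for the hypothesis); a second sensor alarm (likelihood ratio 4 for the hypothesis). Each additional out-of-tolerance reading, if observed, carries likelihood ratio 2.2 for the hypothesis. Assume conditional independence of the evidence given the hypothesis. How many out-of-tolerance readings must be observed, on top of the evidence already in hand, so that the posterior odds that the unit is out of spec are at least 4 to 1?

6

Prior odds = 0.04/0.96 = 1/24.
Combined Bayes factor of the evidence already in hand = 0.3 × 4 = 1.2.
Odds after that evidence = (1/24) × 1.2 = 0.05.
Target odds = 4.
Need 2.2ⁿ ≥ 4 ÷ 0.05 = 80.
2.2⁵ = 51.53632 falls short of 80 but 2.2⁶ = 1771561/15625 reaches it, so n = 6.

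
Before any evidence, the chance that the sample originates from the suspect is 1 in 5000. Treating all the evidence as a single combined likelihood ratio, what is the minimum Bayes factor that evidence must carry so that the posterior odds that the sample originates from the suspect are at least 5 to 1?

24995

Prior odds = 0.0002/0.9998 = 1/4999.
Target odds = 5.
Required Bayes factor = 5 ÷ (1/4999) = 24995.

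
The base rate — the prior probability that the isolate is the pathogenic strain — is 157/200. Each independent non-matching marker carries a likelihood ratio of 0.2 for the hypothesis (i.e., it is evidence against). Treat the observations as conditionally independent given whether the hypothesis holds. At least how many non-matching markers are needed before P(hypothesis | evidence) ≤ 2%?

4

Prior odds = 0.785/0.215 = 157/43.
Likelihood ratio per non-matching marker = 0.2.
Target posterior odds = 0.02/0.98 = 1/49.
Need (157/43) × 0.2ⁿ ≤ 1/49, i.e. 0.2ⁿ ≤ 43/7693.
0.2³ = 0.008 is still above 43/7693 but 0.2⁴ = 0.0016 is at or below it, so n = 4.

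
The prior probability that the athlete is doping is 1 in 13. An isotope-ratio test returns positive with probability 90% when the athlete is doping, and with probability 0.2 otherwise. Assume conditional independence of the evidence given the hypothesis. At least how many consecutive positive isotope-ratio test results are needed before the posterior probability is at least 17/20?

Prior odds = (1/13)/(12/13) = 1/12.
Likelihood ratio of a positive result = 0.9/0.2 = 4.5.
Target odds: 0.85 ÷ 0.15 = 17/3.
Need (1/12) × 4.5ⁿ ≥ 17/3, i.e. 4.5ⁿ ≥ 68.
4.5² = 20.25 falls short of 68 but 4.5³ = 91.125 reaches it, so n = 3.

3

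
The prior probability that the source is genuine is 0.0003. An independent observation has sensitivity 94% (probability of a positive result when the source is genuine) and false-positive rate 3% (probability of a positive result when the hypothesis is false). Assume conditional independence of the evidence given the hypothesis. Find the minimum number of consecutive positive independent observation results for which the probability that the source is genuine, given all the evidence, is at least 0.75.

3

Prior odds = 0.0003/0.9997 = 3/9997.
Likelihood ratio of a positive result = 0.94/0.03 = 94/3.
Target odds: 0.75 ÷ 0.25 = 3.
Require (94/3)ⁿ ≥ 3 ÷ (3/9997) = 9997.
(94/3)² = 8836/9 falls short of 9997 but (94/3)³ = 830584/27 reaches it, so n = 3.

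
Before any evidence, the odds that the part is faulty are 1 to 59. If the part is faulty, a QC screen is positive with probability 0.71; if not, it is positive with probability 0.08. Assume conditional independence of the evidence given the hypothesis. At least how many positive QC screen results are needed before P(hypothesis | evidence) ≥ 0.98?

4

Prior odds = 1/59.
Likelihood ratio of a positive = 0.71/0.08 = 8.875.
Target odds: 0.98 ÷ 0.02 = 49.
Require 8.875ⁿ ≥ 49 ÷ (1/59) = 2891.
8.875³ = 357911/512 falls short of 2891 but 8.875⁴ = 25411681/4096 reaches it, so n = 4.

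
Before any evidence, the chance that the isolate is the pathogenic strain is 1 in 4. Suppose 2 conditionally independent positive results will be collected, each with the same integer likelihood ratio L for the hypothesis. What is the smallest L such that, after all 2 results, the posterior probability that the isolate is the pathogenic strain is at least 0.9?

Prior odds = 0.25/0.75 = 1/3.
Target odds = 0.9/0.1 = 9.
Need L² ≥ 9 ÷ (1/3) = 27.
5² = 25 < 27 ≤ 36 = 6², so L = 6.

6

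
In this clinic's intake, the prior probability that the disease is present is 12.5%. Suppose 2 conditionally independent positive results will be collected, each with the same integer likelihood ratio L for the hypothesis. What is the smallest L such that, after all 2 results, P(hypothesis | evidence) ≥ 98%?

19

Prior odds = 0.125/0.875 = 1/7.
Target odds = 0.98/0.02 = 49.
Need L² ≥ 49 ÷ (1/7) = 343.
18² = 324 < 343 ≤ 361 = 19², so L = 19.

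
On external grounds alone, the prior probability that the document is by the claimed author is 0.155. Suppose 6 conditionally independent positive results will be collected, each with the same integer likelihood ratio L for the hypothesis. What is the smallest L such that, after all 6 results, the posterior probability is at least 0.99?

Prior odds = 0.155/0.845 = 31/169.
Target odds = 0.99/0.01 = 99.
Need L⁶ ≥ 99 ÷ (31/169) = 16731/31.
2⁶ = 64 < 16731/31 ≤ 729 = 3⁶, so L = 3.

3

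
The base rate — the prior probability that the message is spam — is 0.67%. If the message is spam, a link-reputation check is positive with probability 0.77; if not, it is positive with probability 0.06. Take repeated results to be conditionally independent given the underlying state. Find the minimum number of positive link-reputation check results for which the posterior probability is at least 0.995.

5

Prior odds = 0.0067/0.9933 = 67/9933.
Likelihood ratio of a positive = 0.77/0.06 = 77/6.
Target odds: 0.995 ÷ 0.005 = 199.
Need (67/9933) × (77/6)ⁿ ≥ 199, i.e. (77/6)ⁿ ≥ 1976667/67.
(77/6)⁴ = 35153041/1296 falls short of 1976667/67 but (77/6)⁵ ≈348095 reaches it, so n = 5.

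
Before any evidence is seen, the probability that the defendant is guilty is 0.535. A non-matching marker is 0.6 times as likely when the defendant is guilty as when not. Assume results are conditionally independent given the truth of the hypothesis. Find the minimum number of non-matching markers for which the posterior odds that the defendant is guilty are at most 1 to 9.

Prior odds = 0.535/0.465 = 107/93.
Likelihood ratio per non-matching marker = 0.6.
Target odds = 1/9.
Require 0.6ⁿ ≤ 1/9 ÷ (107/93) = 31/321.
0.6⁴ = 0.1296 is still above 31/321 but 0.6⁵ = 0.07776 is at or below it, so n = 5.

5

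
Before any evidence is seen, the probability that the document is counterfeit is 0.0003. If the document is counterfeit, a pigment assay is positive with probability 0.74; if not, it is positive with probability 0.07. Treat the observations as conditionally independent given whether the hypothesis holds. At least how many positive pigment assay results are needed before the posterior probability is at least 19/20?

5

Prior odds: 0.0003 ÷ 0.9997 = 3/9997.
Likelihood ratio of a positive = 0.74/0.07 = 74/7.
Target odds: 0.95 ÷ 0.05 = 19.
Need (3/9997) × (74/7)ⁿ ≥ 19, i.e. (74/7)ⁿ ≥ 189943/3.
(74/7)⁴ = 29986576/2401 falls short of 189943/3 but (74/7)⁵ ≈132029 reaches it, so n = 5.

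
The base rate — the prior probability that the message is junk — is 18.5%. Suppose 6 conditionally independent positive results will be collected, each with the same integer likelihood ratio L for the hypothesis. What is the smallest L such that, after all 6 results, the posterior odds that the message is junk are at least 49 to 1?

3

Prior odds = 0.185/0.815 = 37/163.
Target odds = 49.
Need L⁶ ≥ 49 ÷ (37/163) = 7987/37.
2⁶ = 64 < 7987/37 ≤ 729 = 3⁶, so L = 3.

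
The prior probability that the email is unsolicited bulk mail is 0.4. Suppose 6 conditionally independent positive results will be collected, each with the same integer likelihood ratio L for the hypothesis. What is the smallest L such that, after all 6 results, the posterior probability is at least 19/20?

Prior odds = 0.4/0.6 = 2/3.
Target odds = 0.95/0.05 = 19.
Need L⁶ ≥ 19 ÷ (2/3) = 28.5.
1⁶ = 1 < 28.5 ≤ 64 = 2⁶, so L = 2.

2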